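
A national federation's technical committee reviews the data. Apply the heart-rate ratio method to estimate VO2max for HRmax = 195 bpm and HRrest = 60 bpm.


VO2max = 15.3 * HRmax / HRrest
VO2max = 15.3 * 195 / 60
VO2max = 2983.5 / 60 = 49.725 mL/kg/min

49.725 mL/kg/min


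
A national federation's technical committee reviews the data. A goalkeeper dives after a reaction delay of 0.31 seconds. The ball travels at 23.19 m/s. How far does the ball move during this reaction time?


d = v * t
d = 23.19 * 0.31
d = 7.1889 m

7.1889 m


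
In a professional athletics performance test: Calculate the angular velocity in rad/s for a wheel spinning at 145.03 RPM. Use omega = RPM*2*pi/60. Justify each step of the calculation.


omega = RPM * 2 * pi / 60
omega = 145.03 * 2 * 3.14159 / 60
omega = 911.2504 / 60 = 15.1875 rad/s

15.1875 rad/s


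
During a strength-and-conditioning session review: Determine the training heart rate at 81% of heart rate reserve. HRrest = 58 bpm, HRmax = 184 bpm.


Target = HRrest + pct*(HRmax - HRrest)
Heart rate reserve = HRmax - HRrest = 184 - 58 = 126 bpm
Fraction = 81% = 0.81
Target = 58 + 0.81 * 126
Target = 58 + 102.06 = 160.06 bpm

160.06 bpm


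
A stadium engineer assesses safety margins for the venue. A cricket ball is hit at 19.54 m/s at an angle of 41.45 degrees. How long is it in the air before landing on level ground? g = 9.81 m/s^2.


T = 2*v*sin(theta)/g
sin(theta) = sin(41.45 deg) = 0.662
T = 2*19.54*0.662 / 9.81
T = 25.8696 / 9.81 = 2.6371 s

2.6371 s


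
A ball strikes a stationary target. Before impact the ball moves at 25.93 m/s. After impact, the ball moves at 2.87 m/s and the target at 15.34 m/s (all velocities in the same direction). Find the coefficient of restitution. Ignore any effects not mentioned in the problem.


e = (v2_after - v1_after) / (v1_before - v2_before)
Numerator = 15.34 - 2.87 = 12.47
Denominator = 25.93 - 0 = 25.93
e = 12.47 / 25.93 = 0.4809

0.4809


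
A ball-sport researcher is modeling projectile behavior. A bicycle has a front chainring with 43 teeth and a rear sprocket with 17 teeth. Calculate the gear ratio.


GR = front_teeth / rear_teeth
GR = 43 / 17
GR = 2.5294

2.5294


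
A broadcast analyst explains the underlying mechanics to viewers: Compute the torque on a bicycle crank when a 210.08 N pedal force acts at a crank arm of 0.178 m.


tau = F * d
tau = 210.08 * 0.178
tau = 37.3942 N*m

37.3942 N*m


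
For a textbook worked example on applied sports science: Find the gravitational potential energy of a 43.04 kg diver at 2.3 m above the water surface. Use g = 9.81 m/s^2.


PE = m * g * h
PE = 43.04 * 9.81 * 2.3
PE = 422.2224 * 2.3 = 971.1115 J

971.1115 J


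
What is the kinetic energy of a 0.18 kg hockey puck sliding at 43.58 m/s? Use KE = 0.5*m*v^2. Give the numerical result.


KE = 0.5 * m * v^2
KE = 0.5 * 0.18 * 43.58^2
KE = 0.5 * 0.18 * 1899.2164 = 170.9295 J

170.9295 J


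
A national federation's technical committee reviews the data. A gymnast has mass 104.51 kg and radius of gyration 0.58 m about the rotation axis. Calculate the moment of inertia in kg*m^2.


I = m * k^2
I = 104.51 * 0.58^2
I = 104.51 * 0.3364 = 35.1572 kg*m^2

35.1572 kg*m^2


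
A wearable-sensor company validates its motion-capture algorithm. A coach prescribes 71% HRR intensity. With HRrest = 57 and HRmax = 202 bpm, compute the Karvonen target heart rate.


Target = HRrest + pct*(HRmax - HRrest)
Heart rate reserve = HRmax - HRrest = 202 - 57 = 145 bpm
Fraction = 71% = 0.71
Target = 57 + 0.71 * 145
Target = 57 + 102.95 = 159.95 bpm

159.95 bpm


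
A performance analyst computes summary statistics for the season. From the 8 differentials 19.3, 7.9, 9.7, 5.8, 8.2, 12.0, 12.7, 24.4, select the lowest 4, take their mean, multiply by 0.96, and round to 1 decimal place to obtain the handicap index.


All differentials: 19.3, 7.9, 9.7, 5.8, 8.2, 12.0, 12.7, 24.4
Sorted: 5.8, 7.9, 8.2, 9.7, 12.0, 12.7, 19.3, 24.4
Best 4: 5.8, 7.9, 8.2, 9.7
Average of best = 31.6 / 4 = 7.9
Raw index = 7.9 * 0.96 = 7.584
Handicap index = round(7.584, 1) = 7.6

7.6


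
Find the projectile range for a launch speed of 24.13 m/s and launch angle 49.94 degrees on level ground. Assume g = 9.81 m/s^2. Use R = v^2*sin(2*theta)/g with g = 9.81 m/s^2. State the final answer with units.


R = v^2 * sin(2*theta) / g
Convert angle to radians: theta = 49.94 deg = 0.8716 rad
sin(2*theta) = sin(1.7432) = 0.9852
R = 24.13^2 * 0.9852 / 9.81
R = 582.2569 * 0.9852 / 9.81 = 58.4732 m

58.4732 m


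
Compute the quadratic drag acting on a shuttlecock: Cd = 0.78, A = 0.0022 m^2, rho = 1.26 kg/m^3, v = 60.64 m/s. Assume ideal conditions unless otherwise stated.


Fd = 0.5 * Cd * rho * A * v^2
Fd = 0.5 * 0.78 * 1.26 * 0.0022 * 60.64^2
v^2 = 3677.2096
Fd = 0.5 * 0.78 * 1.26 * 0.0022 * 3677.2096 = 3.9754 N

3.9754 N


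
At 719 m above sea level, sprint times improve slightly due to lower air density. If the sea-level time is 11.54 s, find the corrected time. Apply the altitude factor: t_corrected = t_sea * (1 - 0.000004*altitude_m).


Correction factor = 1 - 0.000004 * 719 = 0.997124
t_corrected = t_sea * factor = 11.54 * 0.997124
t_corrected = 11.5068 s

11.5068 s


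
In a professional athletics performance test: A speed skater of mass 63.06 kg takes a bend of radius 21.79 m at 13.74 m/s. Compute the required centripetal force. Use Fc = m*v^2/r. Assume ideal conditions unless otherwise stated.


Fc = m * v^2 / r
v^2 = 13.74^2 = 188.7876
Fc = 63.06 * 188.7876 / 21.79
Fc = 11904.9461 / 21.79 = 546.3491 N

546.3491 N


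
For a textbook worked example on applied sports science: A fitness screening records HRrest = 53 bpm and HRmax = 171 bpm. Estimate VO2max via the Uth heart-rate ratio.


VO2max = 15.3 * HRmax / HRrest
VO2max = 15.3 * 171 / 53
VO2max = 2616.3 / 53 = 49.3642 mL/kg/min

49.3642 mL/kg/min


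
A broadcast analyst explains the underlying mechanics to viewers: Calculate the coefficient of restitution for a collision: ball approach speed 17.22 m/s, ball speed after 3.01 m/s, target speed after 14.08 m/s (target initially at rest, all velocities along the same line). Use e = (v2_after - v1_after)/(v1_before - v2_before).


e = (v2_after - v1_after) / (v1_before - v2_before)
Numerator = 14.08 - 3.01 = 11.07
Denominator = 17.22 - 0 = 17.22
e = 11.07 / 17.22 = 0.6429

0.6429


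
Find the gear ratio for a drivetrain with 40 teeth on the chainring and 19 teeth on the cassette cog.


GR = front_teeth / rear_teeth
GR = 40 / 19
GR = 2.1053

2.1053


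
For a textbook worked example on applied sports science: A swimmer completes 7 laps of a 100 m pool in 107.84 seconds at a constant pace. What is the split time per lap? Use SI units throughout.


Split time = total_time / n_laps = 107.84 / 7
Split time = 15.4057 s per lap

15.4057 s


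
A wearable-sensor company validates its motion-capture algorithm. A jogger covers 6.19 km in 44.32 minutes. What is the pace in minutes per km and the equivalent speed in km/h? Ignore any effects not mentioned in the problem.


Pace = time / distance = 44.32 min / 6.19 km = 7.1599 min/km
Speed = distance / time_in_hours = 6.19 / 0.7387 hr
Speed = 8.38 km/h

7.1599 min/km, 8.38 km/h


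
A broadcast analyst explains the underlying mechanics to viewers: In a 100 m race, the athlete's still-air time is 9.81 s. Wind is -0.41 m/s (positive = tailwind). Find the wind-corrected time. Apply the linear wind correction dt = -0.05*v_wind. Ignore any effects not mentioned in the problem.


dt = -0.05 * v_wind = -0.05 * -0.41 = 0.0205 s
t_corrected = t_still + dt = 9.81 + (0.0205)
t_corrected = 9.8305 s

9.8305 s


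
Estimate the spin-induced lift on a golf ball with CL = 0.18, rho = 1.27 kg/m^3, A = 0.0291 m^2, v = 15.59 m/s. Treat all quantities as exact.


FM = 0.5 * CL * rho * A * v^2
FM = 0.5 * 0.18 * 1.27 * 0.0291 * 15.59^2
v^2 = 243.0481
FM = 0.5 * 0.18 * 1.27 * 0.0291 * 243.0481 = 0.8084 N

0.8084 N


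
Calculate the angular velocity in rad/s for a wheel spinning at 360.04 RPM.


omega = RPM * 2 * pi / 60
omega = 360.04 * 2 * 3.14159 / 60
omega = 2262.198 / 60 = 37.7033 rad/s

37.7033 rad/s


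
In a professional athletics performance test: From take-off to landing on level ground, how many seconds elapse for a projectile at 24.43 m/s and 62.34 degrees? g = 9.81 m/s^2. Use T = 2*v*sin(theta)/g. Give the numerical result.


T = 2*v*sin(theta)/g
sin(theta) = sin(62.34 deg) = 0.8857
T = 2*24.43*0.8857 / 9.81
T = 43.2762 / 9.81 = 4.4114 s

4.4114 s


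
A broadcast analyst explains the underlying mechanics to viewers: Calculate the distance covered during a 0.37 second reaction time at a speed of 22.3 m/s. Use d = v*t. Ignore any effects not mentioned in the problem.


d = v * t
d = 22.3 * 0.37
d = 8.251 m

8.251 m


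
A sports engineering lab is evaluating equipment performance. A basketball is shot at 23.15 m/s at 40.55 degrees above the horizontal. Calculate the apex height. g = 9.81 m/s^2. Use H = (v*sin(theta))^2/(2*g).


H = (v*sin(theta))^2 / (2*g)
vy = v*sin(theta) = 23.15 * sin(40.55 deg) = 15.0501 m/s
H = vy^2 / (2*g) = 226.5049 / (2*9.81)
H = 226.5049 / 19.62 = 11.5446 m

11.5446 m


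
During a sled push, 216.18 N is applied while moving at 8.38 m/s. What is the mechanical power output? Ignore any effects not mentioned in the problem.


P = F * v
P = 216.18 * 8.38
P = 1811.5884 W

1811.5884 W


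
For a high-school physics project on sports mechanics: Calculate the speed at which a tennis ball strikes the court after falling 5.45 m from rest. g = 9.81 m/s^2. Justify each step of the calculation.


v = sqrt(2 * g * h)
v = sqrt(2 * 9.81 * 5.45)
v = sqrt(106.929) = 10.3406 m/s

10.3406 m/s


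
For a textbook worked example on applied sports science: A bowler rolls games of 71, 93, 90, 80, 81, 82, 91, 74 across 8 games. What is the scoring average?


Average = sum / n
Sum = 662
Average = 662 / 8 = 82.75

82.75


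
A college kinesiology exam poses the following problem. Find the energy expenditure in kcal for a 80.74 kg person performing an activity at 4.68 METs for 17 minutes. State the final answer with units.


kcal = MET * mass * time_hr
Convert time: 17 min = 0.2833 hr
kcal = 4.68 * 80.74 * 0.2833
kcal = 107.0612 kcal

107.0612 kcal


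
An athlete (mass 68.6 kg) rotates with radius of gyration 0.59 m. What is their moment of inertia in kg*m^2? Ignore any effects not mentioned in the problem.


I = m * k^2
I = 68.6 * 0.59^2
I = 68.6 * 0.3481 = 23.8797 kg*m^2

23.8797 kg*m^2


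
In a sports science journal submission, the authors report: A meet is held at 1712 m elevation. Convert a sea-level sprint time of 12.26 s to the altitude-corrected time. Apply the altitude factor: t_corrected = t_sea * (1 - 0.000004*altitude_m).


Correction factor = 1 - 0.000004 * 1712 = 0.993152
t_corrected = t_sea * factor = 12.26 * 0.993152
t_corrected = 12.176 s

12.176 s


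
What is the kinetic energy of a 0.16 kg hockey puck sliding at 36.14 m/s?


KE = 0.5 * m * v^2
KE = 0.5 * 0.16 * 36.14^2
KE = 0.5 * 0.16 * 1306.0996 = 104.488 J

104.488 J


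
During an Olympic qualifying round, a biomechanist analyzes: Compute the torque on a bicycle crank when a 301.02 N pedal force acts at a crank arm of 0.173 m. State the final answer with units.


tau = F * d
tau = 301.02 * 0.173
tau = 52.0765 N*m

52.0765 N*m


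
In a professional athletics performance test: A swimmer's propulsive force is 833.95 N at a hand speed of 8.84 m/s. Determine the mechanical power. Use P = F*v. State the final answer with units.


P = F * v
P = 833.95 * 8.84
P = 7372.118 W

7372.118 W


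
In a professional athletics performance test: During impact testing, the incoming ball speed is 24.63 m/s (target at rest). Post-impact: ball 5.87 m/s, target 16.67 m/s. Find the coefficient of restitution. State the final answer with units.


e = (v2_after - v1_after) / (v1_before - v2_before)
Numerator = 16.67 - 5.87 = 10.8
Denominator = 24.63 - 0 = 24.63
e = 10.8 / 24.63 = 0.4385

0.4385


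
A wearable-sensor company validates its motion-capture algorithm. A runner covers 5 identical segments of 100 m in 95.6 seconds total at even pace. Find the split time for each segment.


Split time = total_time / n_laps = 95.6 / 5
Split time = 19.12 s per lap

19.12 s


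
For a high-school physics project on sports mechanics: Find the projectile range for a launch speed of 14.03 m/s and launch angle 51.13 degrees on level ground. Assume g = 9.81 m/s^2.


R = v^2 * sin(2*theta) / g
Convert angle to radians: theta = 51.13 deg = 0.8924 rad
sin(2*theta) = sin(1.7848) = 0.9772
R = 14.03^2 * 0.9772 / 9.81
R = 196.8409 * 0.9772 / 9.81 = 19.6077 m

19.6077 m


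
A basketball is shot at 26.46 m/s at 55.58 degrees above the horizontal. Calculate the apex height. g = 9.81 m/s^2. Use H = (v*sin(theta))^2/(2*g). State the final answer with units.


H = (v*sin(theta))^2 / (2*g)
vy = v*sin(theta) = 26.46 * sin(55.58 deg) = 21.8273 m/s
H = vy^2 / (2*g) = 476.4303 / (2*9.81)
H = 476.4303 / 19.62 = 24.2829 m

24.2829 m


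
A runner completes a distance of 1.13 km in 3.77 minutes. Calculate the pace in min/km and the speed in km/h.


Pace = time / distance = 3.77 min / 1.13 km = 3.3363 min/km
Speed = distance / time_in_hours = 1.13 / 0.0628 hr
Speed = 17.9841 km/h

3.3363 min/km, 17.9841 km/h


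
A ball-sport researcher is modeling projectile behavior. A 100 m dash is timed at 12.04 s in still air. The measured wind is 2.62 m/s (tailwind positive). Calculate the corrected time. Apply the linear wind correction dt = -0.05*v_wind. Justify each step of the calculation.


dt = -0.05 * v_wind = -0.05 * 2.62 = -0.131 s
t_corrected = t_still + dt = 12.04 + (-0.131)
t_corrected = 11.909 s

11.909 s


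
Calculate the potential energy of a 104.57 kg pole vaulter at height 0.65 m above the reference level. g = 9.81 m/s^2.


PE = m * g * h
PE = 104.57 * 9.81 * 0.65
PE = 1025.8317 * 0.65 = 666.7906 J

666.7906 J


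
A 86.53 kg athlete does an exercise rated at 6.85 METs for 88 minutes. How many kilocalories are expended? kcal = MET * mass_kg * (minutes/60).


kcal = MET * mass * time_hr
Convert time: 88 min = 1.4667 hr
kcal = 6.85 * 86.53 * 1.4667
kcal = 869.3381 kcal

869.3381 kcal


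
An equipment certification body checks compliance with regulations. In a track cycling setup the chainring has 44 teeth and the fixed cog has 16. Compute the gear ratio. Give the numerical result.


GR = front_teeth / rear_teeth
GR = 44 / 16
GR = 2.75

2.75


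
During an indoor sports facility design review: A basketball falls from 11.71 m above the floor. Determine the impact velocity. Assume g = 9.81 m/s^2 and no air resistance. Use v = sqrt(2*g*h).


v = sqrt(2 * g * h)
v = sqrt(2 * 9.81 * 11.71)
v = sqrt(229.7502) = 15.1575 m/s

15.1575 m/s


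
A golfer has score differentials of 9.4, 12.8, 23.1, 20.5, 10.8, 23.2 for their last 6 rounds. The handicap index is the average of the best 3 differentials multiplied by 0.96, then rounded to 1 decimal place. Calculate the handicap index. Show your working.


All differentials: 9.4, 12.8, 23.1, 20.5, 10.8, 23.2
Sorted: 9.4, 10.8, 12.8, 20.5, 23.1, 23.2
Best 3: 9.4, 10.8, 12.8
Average of best = 33 / 3 = 11
Raw index = 11 * 0.96 = 10.56
Handicap index = round(10.56, 1) = 10.6

10.6


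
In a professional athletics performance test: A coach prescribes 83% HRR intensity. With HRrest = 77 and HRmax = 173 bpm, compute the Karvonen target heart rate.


Target = HRrest + pct*(HRmax - HRrest)
Heart rate reserve = HRmax - HRrest = 173 - 77 = 96 bpm
Fraction = 83% = 0.83
Target = 77 + 0.83 * 96
Target = 77 + 79.68 = 156.68 bpm

156.68 bpm


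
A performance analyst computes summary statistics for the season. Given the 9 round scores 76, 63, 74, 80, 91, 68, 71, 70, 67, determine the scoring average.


Average = sum / n
Sum = 660
Average = 660 / 9 = 73.3333

73.3333


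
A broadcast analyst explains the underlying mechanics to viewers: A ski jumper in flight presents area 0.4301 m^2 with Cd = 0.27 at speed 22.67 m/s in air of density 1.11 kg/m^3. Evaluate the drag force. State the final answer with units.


Fd = 0.5 * Cd * rho * A * v^2
Fd = 0.5 * 0.27 * 1.11 * 0.4301 * 22.67^2
v^2 = 513.9289
Fd = 0.5 * 0.27 * 1.11 * 0.4301 * 513.9289 = 33.123 N

33.123 N


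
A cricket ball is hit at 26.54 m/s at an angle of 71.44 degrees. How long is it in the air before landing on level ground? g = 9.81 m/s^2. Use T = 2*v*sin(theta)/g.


T = 2*v*sin(theta)/g
sin(theta) = sin(71.44 deg) = 0.948
T = 2*26.54*0.948 / 9.81
T = 50.3194 / 9.81 = 5.1294 s

5.1294 s


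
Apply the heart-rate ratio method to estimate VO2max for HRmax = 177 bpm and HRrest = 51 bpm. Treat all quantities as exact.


VO2max = 15.3 * HRmax / HRrest
VO2max = 15.3 * 177 / 51
VO2max = 2708.1 / 51 = 53.1 mL/kg/min

53.1 mL/kg/min


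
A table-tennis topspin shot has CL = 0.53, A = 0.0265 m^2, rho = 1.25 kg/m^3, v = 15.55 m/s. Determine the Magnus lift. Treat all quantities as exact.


FM = 0.5 * CL * rho * A * v^2
FM = 0.5 * 0.53 * 1.25 * 0.0265 * 15.55^2
v^2 = 241.8025
FM = 0.5 * 0.53 * 1.25 * 0.0265 * 241.8025 = 2.1226 N

2.1226 N


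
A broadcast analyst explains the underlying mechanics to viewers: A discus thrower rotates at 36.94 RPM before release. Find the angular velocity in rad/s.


omega = RPM * 2 * pi / 60
omega = 36.94 * 2 * 3.14159 / 60
omega = 232.1009 / 60 = 3.8683 rad/s

3.8683 rad/s


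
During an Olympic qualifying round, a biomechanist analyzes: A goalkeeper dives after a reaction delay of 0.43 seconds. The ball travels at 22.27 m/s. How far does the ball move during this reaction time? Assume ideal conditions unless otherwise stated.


d = v * t
d = 22.27 * 0.43
d = 9.5761 m

9.5761 m


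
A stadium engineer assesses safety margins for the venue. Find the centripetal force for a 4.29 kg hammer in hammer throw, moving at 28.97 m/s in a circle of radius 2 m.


Fc = m * v^2 / r
v^2 = 28.97^2 = 839.2609
Fc = 4.29 * 839.2609 / 2
Fc = 3600.4293 / 2 = 1800.2146 N

1800.2146 N


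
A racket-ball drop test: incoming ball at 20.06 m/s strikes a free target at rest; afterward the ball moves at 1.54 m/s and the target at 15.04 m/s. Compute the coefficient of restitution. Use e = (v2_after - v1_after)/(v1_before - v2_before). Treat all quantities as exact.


e = (v2_after - v1_after) / (v1_before - v2_before)
Numerator = 15.04 - 1.54 = 13.5
Denominator = 20.06 - 0 = 20.06
e = 13.5 / 20.06 = 0.673

0.673


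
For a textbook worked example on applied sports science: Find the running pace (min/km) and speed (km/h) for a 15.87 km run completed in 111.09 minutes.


Pace = time / distance = 111.09 min / 15.87 km = 7 min/km
Speed = distance / time_in_hours = 15.87 / 1.8515 hr
Speed = 8.5714 km/h

7 min/km, 8.5714 km/h


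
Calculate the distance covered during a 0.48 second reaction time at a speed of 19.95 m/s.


d = v * t
d = 19.95 * 0.48
d = 9.576 m

9.576 m


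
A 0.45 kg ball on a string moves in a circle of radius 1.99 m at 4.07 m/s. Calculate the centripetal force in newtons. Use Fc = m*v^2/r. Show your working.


Fc = m * v^2 / r
v^2 = 4.07^2 = 16.5649
Fc = 0.45 * 16.5649 / 1.99
Fc = 7.4542 / 1.99 = 3.7458 N

3.7458 N


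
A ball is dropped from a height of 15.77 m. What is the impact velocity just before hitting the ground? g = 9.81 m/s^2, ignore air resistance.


v = sqrt(2 * g * h)
v = sqrt(2 * 9.81 * 15.77)
v = sqrt(309.4074) = 17.59 m/s

17.59 m/s


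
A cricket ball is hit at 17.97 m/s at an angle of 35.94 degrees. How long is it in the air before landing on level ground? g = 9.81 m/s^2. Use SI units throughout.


T = 2*v*sin(theta)/g
sin(theta) = sin(35.94 deg) = 0.5869
T = 2*17.97*0.5869 / 9.81
T = 21.0945 / 9.81 = 2.1503 s

2.1503 s


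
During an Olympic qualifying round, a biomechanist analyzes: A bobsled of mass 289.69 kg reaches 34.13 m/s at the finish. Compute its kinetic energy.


KE = 0.5 * m * v^2
KE = 0.5 * 289.69 * 34.13^2
KE = 0.5 * 289.69 * 1164.8569 = 168723.6977 J

168723.6977 J


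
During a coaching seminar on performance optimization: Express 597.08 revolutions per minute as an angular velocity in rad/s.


omega = RPM * 2 * pi / 60
omega = 597.08 * 2 * 3.14159 / 60
omega = 3751.5643 / 60 = 62.5261 rad/s

62.5261 rad/s


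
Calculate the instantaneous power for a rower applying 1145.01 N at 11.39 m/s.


P = F * v
P = 1145.01 * 11.39
P = 13041.6639 W

13041.6639 W


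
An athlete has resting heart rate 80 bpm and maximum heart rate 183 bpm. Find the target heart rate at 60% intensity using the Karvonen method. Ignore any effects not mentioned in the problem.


Target = HRrest + pct*(HRmax - HRrest)
Heart rate reserve = HRmax - HRrest = 183 - 80 = 103 bpm
Fraction = 60% = 0.6
Target = 80 + 0.6 * 103
Target = 80 + 61.8 = 141.8 bpm

141.8 bpm


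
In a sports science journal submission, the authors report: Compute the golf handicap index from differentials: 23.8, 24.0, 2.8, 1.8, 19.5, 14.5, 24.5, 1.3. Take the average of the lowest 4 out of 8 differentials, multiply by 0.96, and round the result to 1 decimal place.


All differentials: 23.8, 24.0, 2.8, 1.8, 19.5, 14.5, 24.5, 1.3
Sorted: 1.3, 1.8, 2.8, 14.5, 19.5, 23.8, 24.0, 24.5
Best 4: 1.3, 1.8, 2.8, 14.5
Average of best = 20.4 / 4 = 5.1
Raw index = 5.1 * 0.96 = 4.896
Handicap index = round(4.896, 1) = 4.9

4.9


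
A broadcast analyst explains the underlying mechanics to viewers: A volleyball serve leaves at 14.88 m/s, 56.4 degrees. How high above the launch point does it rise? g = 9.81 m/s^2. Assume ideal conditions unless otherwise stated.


H = (v*sin(theta))^2 / (2*g)
vy = v*sin(theta) = 14.88 * sin(56.4 deg) = 12.3939 m/s
H = vy^2 / (2*g) = 153.608 / (2*9.81)
H = 153.608 / 19.62 = 7.8292 m

7.8292 m


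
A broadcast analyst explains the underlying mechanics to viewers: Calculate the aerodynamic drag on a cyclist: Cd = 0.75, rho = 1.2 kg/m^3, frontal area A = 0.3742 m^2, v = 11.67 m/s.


Fd = 0.5 * Cd * rho * A * v^2
Fd = 0.5 * 0.75 * 1.2 * 0.3742 * 11.67^2
v^2 = 136.1889
Fd = 0.5 * 0.75 * 1.2 * 0.3742 * 136.1889 = 22.9328 N

22.9328 N


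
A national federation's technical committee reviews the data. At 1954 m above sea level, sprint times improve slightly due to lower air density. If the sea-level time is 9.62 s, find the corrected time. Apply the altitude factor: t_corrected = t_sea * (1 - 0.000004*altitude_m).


Correction factor = 1 - 0.000004 * 1954 = 0.992184
t_corrected = t_sea * factor = 9.62 * 0.992184
t_corrected = 9.5448 s

9.5448 s


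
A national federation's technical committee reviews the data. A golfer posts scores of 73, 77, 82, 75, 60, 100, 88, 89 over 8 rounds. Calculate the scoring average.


Average = sum / n
Sum = 644
Average = 644 / 8 = 80.5

80.5


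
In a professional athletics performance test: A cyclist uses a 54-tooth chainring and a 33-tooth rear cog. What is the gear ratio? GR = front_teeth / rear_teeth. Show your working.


GR = front_teeth / rear_teeth
GR = 54 / 33
GR = 1.6364

1.6364


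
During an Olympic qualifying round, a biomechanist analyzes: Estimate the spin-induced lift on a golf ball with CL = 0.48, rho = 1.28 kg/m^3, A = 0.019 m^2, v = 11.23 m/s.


FM = 0.5 * CL * rho * A * v^2
FM = 0.5 * 0.48 * 1.28 * 0.019 * 11.23^2
v^2 = 126.1129
FM = 0.5 * 0.48 * 1.28 * 0.019 * 126.1129 = 0.7361 N

0.7361 N


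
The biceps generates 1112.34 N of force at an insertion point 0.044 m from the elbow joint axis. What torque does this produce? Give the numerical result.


tau = F * d
tau = 1112.34 * 0.044
tau = 48.943 N*m

48.943 N*m


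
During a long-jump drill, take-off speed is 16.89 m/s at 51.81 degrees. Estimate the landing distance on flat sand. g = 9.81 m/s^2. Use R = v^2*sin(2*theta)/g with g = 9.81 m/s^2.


R = v^2 * sin(2*theta) / g
Convert angle to radians: theta = 51.81 deg = 0.9043 rad
sin(2*theta) = sin(1.8085) = 0.9719
R = 16.89^2 * 0.9719 / 9.81
R = 285.2721 * 0.9719 / 9.81 = 28.262 m

28.262 m


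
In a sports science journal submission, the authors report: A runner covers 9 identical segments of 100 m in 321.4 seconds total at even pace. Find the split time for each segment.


Split time = total_time / n_laps = 321.4 / 9
Split time = 35.7111 s per lap

35.7111 s


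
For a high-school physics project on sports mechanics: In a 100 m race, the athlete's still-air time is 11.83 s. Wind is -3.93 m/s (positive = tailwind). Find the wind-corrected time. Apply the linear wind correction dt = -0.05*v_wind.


dt = -0.05 * v_wind = -0.05 * -3.93 = 0.1965 s
t_corrected = t_still + dt = 11.83 + (0.1965)
t_corrected = 12.0265 s

12.0265 s


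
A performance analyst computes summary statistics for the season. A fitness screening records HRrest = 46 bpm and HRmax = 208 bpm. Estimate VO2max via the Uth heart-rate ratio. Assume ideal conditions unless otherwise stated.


VO2max = 15.3 * HRmax / HRrest
VO2max = 15.3 * 208 / 46
VO2max = 3182.4 / 46 = 69.1826 mL/kg/min

69.1826 mL/kg/min


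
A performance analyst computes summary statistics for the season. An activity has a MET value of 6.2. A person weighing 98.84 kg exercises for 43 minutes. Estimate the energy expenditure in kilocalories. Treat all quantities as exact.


kcal = MET * mass * time_hr
Convert time: 43 min = 0.7167 hr
kcal = 6.2 * 98.84 * 0.7167
kcal = 439.1791 kcal

439.1791 kcal


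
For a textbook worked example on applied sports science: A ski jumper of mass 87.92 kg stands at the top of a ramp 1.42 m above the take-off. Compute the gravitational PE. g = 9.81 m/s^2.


PE = m * g * h
PE = 87.92 * 9.81 * 1.42
PE = 862.4952 * 1.42 = 1224.7432 J

1224.7432 J


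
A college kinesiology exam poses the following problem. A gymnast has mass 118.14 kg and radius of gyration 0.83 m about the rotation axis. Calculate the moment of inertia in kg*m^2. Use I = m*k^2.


I = m * k^2
I = 118.14 * 0.83^2
I = 118.14 * 0.6889 = 81.3866 kg*m^2

81.3866 kg*m^2


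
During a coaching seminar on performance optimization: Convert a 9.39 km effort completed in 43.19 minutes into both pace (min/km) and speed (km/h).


Pace = time / distance = 43.19 min / 9.39 km = 4.5996 min/km
Speed = distance / time_in_hours = 9.39 / 0.7198 hr
Speed = 13.0447 km/h

4.5996 min/km, 13.0447 km/h


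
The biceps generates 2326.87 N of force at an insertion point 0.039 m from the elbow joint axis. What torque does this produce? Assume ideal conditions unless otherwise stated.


tau = F * d
tau = 2326.87 * 0.039
tau = 90.7479 N*m

90.7479 N*m


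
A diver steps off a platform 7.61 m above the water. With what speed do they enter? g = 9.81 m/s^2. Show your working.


v = sqrt(2 * g * h)
v = sqrt(2 * 9.81 * 7.61)
v = sqrt(149.3082) = 12.2192 m/s

12.2192 m/s


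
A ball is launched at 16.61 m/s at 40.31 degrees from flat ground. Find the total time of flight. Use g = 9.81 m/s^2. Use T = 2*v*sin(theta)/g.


T = 2*v*sin(theta)/g
sin(theta) = sin(40.31 deg) = 0.6469
T = 2*16.61*0.6469 / 9.81
T = 21.4908 / 9.81 = 2.1907 s

2.1907 s


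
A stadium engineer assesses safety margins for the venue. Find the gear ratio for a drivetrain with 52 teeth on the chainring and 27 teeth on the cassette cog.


GR = front_teeth / rear_teeth
GR = 52 / 27
GR = 1.9259

1.9259


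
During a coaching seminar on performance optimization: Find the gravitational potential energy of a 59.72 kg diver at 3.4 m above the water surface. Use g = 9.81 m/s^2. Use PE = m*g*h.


PE = m * g * h
PE = 59.72 * 9.81 * 3.4
PE = 585.8532 * 3.4 = 1991.9009 J

1991.9009 J


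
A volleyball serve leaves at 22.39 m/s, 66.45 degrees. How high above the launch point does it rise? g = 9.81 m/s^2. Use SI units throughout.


H = (v*sin(theta))^2 / (2*g)
vy = v*sin(theta) = 22.39 * sin(66.45 deg) = 20.5252 m/s
H = vy^2 / (2*g) = 421.2829 / (2*9.81)
H = 421.2829 / 19.62 = 21.4721 m

21.4721 m


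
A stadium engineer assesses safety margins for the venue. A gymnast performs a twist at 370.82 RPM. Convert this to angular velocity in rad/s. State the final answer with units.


omega = RPM * 2 * pi / 60
omega = 370.82 * 2 * 3.14159 / 60
omega = 2329.9308 / 60 = 38.8322 rad/s

38.8322 rad/s


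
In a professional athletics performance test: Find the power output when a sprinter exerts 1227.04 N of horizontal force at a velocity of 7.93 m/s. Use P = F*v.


P = F * v
P = 1227.04 * 7.93
P = 9730.4272 W

9730.4272 W


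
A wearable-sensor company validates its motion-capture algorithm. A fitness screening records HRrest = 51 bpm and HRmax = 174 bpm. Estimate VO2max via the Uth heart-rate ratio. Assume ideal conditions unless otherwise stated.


VO2max = 15.3 * HRmax / HRrest
VO2max = 15.3 * 174 / 51
VO2max = 2662.2 / 51 = 52.2 mL/kg/min

52.2 mL/kg/min


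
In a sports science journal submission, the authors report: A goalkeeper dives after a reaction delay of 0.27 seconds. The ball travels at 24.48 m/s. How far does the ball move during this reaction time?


d = v * t
d = 24.48 * 0.27
d = 6.6096 m

6.6096 m


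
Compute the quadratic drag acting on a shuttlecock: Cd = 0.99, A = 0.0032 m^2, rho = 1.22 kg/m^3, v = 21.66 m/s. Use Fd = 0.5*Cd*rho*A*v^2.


Fd = 0.5 * Cd * rho * A * v^2
Fd = 0.5 * 0.99 * 1.22 * 0.0032 * 21.66^2
v^2 = 469.1556
Fd = 0.5 * 0.99 * 1.22 * 0.0032 * 469.1556 = 0.9066 N

0.9066 N


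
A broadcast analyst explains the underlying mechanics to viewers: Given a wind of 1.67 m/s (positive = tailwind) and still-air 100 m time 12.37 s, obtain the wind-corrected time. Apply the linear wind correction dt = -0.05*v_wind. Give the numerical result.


dt = -0.05 * v_wind = -0.05 * 1.67 = -0.0835 s
t_corrected = t_still + dt = 12.37 + (-0.0835)
t_corrected = 12.2865 s

12.2865 s


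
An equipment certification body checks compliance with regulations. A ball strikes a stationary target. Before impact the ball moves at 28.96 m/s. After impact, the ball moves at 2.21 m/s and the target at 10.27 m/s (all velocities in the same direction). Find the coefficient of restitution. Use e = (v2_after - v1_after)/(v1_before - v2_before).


e = (v2_after - v1_after) / (v1_before - v2_before)
Numerator = 10.27 - 2.21 = 8.06
Denominator = 28.96 - 0 = 28.96
e = 8.06 / 28.96 = 0.2783

0.2783


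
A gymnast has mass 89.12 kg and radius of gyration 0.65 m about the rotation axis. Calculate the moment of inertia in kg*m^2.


I = m * k^2
I = 89.12 * 0.65^2
I = 89.12 * 0.4225 = 37.6532 kg*m^2

37.6532 kg*m^2


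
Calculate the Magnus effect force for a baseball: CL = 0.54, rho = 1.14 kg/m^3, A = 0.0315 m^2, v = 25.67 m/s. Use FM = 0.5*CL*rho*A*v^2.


FM = 0.5 * CL * rho * A * v^2
FM = 0.5 * 0.54 * 1.14 * 0.0315 * 25.67^2
v^2 = 658.9489
FM = 0.5 * 0.54 * 1.14 * 0.0315 * 658.9489 = 6.389 N

6.389 N


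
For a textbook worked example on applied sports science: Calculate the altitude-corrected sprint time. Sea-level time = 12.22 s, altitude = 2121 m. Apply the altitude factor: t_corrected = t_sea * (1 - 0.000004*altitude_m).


Correction factor = 1 - 0.000004 * 2121 = 0.991516
t_corrected = t_sea * factor = 12.22 * 0.991516
t_corrected = 12.1163 s

12.1163 s


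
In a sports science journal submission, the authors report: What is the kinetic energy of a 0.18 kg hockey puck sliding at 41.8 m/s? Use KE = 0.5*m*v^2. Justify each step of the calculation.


KE = 0.5 * m * v^2
KE = 0.5 * 0.18 * 41.8^2
KE = 0.5 * 0.18 * 1747.24 = 157.2516 J

157.2516 J


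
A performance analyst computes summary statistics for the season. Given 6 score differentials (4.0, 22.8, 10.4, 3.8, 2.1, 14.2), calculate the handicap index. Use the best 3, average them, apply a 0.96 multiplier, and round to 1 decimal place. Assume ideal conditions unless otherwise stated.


All differentials: 4.0, 22.8, 10.4, 3.8, 2.1, 14.2
Sorted: 2.1, 3.8, 4.0, 10.4, 14.2, 22.8
Best 3: 2.1, 3.8, 4.0
Average of best = 9.9 / 3 = 3.3
Raw index = 3.3 * 0.96 = 3.168
Handicap index = round(3.168, 1) = 3.2

3.2


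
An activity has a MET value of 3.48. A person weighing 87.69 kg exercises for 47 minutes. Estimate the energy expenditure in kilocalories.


kcal = MET * mass * time_hr
Convert time: 47 min = 0.7833 hr
kcal = 3.48 * 87.69 * 0.7833
kcal = 239.0429 kcal

239.0429 kcal


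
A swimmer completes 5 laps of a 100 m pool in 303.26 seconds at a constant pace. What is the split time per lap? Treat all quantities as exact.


Split time = total_time / n_laps = 303.26 / 5
Split time = 60.652 s per lap

60.652 s


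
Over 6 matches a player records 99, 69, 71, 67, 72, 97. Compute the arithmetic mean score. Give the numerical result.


Average = sum / n
Sum = 475
Average = 475 / 6 = 79.1667

79.1667


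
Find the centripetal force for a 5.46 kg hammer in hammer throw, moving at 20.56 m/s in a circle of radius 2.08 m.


Fc = m * v^2 / r
v^2 = 20.56^2 = 422.7136
Fc = 5.46 * 422.7136 / 2.08
Fc = 2308.0163 / 2.08 = 1109.6232 N

1109.6232 N


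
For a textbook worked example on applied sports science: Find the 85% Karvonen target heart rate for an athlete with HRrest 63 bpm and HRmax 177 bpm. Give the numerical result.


Target = HRrest + pct*(HRmax - HRrest)
Heart rate reserve = HRmax - HRrest = 177 - 63 = 114 bpm
Fraction = 85% = 0.85
Target = 63 + 0.85 * 114
Target = 63 + 96.9 = 159.9 bpm

159.9 bpm


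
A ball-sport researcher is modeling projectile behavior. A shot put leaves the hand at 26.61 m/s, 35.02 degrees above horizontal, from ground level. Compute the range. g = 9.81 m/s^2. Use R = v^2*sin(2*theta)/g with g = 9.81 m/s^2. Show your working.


R = v^2 * sin(2*theta) / g
Convert angle to radians: theta = 35.02 deg = 0.6112 rad
sin(2*theta) = sin(1.2224) = 0.9399
R = 26.61^2 * 0.9399 / 9.81
R = 708.0921 * 0.9399 / 9.81 = 67.8448 m

67.8448 m


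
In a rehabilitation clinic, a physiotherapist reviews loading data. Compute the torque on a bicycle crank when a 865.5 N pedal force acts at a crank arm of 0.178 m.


tau = F * d
tau = 865.5 * 0.178
tau = 154.059 N*m

154.059 N*m


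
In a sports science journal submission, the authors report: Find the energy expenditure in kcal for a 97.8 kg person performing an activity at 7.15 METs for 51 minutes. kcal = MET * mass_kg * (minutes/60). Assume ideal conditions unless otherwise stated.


kcal = MET * mass * time_hr
Convert time: 51 min = 0.85 hr
kcal = 7.15 * 97.8 * 0.85
kcal = 594.3795 kcal

594.3795 kcal


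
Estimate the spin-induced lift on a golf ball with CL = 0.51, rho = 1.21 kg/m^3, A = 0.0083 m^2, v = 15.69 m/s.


FM = 0.5 * CL * rho * A * v^2
FM = 0.5 * 0.51 * 1.21 * 0.0083 * 15.69^2
v^2 = 246.1761
FM = 0.5 * 0.51 * 1.21 * 0.0083 * 246.1761 = 0.6304 N

0.6304 N


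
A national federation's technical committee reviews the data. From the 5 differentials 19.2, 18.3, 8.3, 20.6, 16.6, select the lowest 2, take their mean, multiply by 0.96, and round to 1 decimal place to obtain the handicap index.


All differentials: 19.2, 18.3, 8.3, 20.6, 16.6
Sorted: 8.3, 16.6, 18.3, 19.2, 20.6
Best 2: 8.3, 16.6
Average of best = 24.9 / 2 = 12.45
Raw index = 12.45 * 0.96 = 11.952
Handicap index = round(11.952, 1) = 12.0

12.0


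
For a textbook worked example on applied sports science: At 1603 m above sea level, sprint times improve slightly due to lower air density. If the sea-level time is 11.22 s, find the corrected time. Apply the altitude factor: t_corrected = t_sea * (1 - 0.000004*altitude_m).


Correction factor = 1 - 0.000004 * 1603 = 0.993588
t_corrected = t_sea * factor = 11.22 * 0.993588
t_corrected = 11.1481 s

11.1481 s


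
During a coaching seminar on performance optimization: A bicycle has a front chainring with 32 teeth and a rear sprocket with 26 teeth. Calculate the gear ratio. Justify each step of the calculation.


GR = front_teeth / rear_teeth
GR = 32 / 26
GR = 1.2308

1.2308


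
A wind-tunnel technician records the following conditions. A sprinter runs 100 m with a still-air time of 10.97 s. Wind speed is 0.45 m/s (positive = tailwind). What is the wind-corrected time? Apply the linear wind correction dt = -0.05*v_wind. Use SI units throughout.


dt = -0.05 * v_wind = -0.05 * 0.45 = -0.0225 s
t_corrected = t_still + dt = 10.97 + (-0.0225)
t_corrected = 10.9475 s

10.9475 s


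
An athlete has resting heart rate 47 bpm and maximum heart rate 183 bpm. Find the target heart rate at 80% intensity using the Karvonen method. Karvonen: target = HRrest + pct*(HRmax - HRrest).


Target = HRrest + pct*(HRmax - HRrest)
Heart rate reserve = HRmax - HRrest = 183 - 47 = 136 bpm
Fraction = 80% = 0.8
Target = 47 + 0.8 * 136
Target = 47 + 108.8 = 155.8 bpm

155.8 bpm


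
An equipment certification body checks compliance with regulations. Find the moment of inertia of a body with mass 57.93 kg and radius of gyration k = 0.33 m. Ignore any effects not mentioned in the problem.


I = m * k^2
I = 57.93 * 0.33^2
I = 57.93 * 0.1089 = 6.3086 kg*m^2

6.3086 kg*m^2


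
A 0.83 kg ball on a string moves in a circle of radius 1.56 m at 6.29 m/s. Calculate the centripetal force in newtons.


Fc = m * v^2 / r
v^2 = 6.29^2 = 39.5641
Fc = 0.83 * 39.5641 / 1.56
Fc = 32.8382 / 1.56 = 21.0501 N

21.0501 N


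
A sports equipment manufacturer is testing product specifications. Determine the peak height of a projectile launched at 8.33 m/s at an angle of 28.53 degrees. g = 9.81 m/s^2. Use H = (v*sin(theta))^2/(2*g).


H = (v*sin(theta))^2 / (2*g)
vy = v*sin(theta) = 8.33 * sin(28.53 deg) = 3.9786 m/s
H = vy^2 / (2*g) = 15.829 / (2*9.81)
H = 15.829 / 19.62 = 0.8068 m

0.8068 m


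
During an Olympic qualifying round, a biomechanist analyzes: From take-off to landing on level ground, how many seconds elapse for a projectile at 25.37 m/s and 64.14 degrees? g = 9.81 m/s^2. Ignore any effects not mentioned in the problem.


T = 2*v*sin(theta)/g
sin(theta) = sin(64.14 deg) = 0.8999
T = 2*25.37*0.8999 / 9.81
T = 45.659 / 9.81 = 4.6543 s

4.6543 s


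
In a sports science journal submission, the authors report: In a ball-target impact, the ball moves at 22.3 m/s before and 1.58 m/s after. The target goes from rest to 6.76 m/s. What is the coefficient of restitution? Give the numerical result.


e = (v2_after - v1_after) / (v1_before - v2_before)
Numerator = 6.76 - 1.58 = 5.18
Denominator = 22.3 - 0 = 22.3
e = 5.18 / 22.3 = 0.2323

0.2323


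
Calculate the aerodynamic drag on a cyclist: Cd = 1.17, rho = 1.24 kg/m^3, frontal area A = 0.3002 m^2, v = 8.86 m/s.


Fd = 0.5 * Cd * rho * A * v^2
Fd = 0.5 * 1.17 * 1.24 * 0.3002 * 8.86^2
v^2 = 78.4996
Fd = 0.5 * 1.17 * 1.24 * 0.3002 * 78.4996 = 17.0945 N

17.0945 N


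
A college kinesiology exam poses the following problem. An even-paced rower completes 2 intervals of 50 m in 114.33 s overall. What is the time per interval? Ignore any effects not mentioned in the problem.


Split time = total_time / n_laps = 114.33 / 2
Split time = 57.165 s per lap

57.165 s


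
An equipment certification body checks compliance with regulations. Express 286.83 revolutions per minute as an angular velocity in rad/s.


omega = RPM * 2 * pi / 60
omega = 286.83 * 2 * 3.14159 / 60
omega = 1802.206 / 60 = 30.0368 rad/s

30.0368 rad/s


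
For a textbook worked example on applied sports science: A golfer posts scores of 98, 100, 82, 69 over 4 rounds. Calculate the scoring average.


Average = sum / n
Sum = 349
Average = 349 / 4 = 87.25

87.25


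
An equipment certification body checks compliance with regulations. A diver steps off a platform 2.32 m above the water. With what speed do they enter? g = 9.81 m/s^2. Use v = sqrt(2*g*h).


v = sqrt(2 * g * h)
v = sqrt(2 * 9.81 * 2.32)
v = sqrt(45.5184) = 6.7467 m/s

6.7467 m/s


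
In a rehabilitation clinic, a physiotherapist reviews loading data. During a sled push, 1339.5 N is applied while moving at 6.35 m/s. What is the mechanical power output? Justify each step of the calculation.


P = F * v
P = 1339.5 * 6.35
P = 8505.825 W

8505.825 W
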